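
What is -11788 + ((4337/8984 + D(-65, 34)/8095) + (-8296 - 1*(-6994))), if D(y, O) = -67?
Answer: -951942027113/72725480 ≈ -13090.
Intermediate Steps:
-11788 + ((4337/8984 + D(-65, 34)/8095) + (-8296 - 1*(-6994))) = -11788 + ((4337/8984 - 67/8095) + (-8296 - 1*(-6994))) = -11788 + ((4337*(1/8984) - 67*1/8095) + (-8296 + 6994)) = -11788 + ((4337/8984 - 67/8095) - 1302) = -11788 + (34506087/72725480 - 1302) = -11788 - 94654068873/72725480 = -951942027113/72725480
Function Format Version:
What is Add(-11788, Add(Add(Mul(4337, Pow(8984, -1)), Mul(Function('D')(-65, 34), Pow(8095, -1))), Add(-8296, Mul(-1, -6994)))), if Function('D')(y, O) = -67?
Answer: Rational(-951942027113, 72725480) ≈ -13090.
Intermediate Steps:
Add(-11788, Add(Add(Mul(4337, Pow(8984, -1)), Mul(Function('D')(-65, 34), Pow(8095, -1))), Add(-8296, Mul(-1, -6994)))) = Add(-11788, Add(Add(Mul(4337, Pow(8984, -1)), Mul(-67, Pow(8095, -1))), Add(-8296, Mul(-1, -6994)))) = Add(-11788, Add(Add(Mul(4337, Rational(1, 8984)), Mul(-67, Rational(1, 8095))), Add(-8296, 6994))) = Add(-11788, Add(Add(Rational(4337, 8984), Rational(-67, 8095)), -1302)) = Add(-11788, Add(Rational(34506087, 72725480), -1302)) = Add(-11788, Rational(-94654068873, 72725480)) = Rational(-951942027113, 72725480)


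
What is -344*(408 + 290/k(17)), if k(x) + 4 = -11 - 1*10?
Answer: -681808/5 ≈ -1.3636e+5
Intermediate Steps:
k(x) = -25 (k(x) = -4 + (-11 - 1*10) = -4 + (-11 - 10) = -4 - 21 = -25)
-344*(408 + 290/k(17)) = -344*(408 + 290/(-25)) = -344*(408 + 290*(-1/25)) = -344*(408 - 58/5) = -344*1982/5 = -681808/5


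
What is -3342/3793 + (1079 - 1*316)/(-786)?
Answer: -5520871/2981298 ≈ -1.8518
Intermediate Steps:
-3342/3793 + (1079 - 1*316)/(-786) = -3342*1/3793 + (1079 - 316)*(-1/786) = -3342/3793 + 763*(-1/786) = -3342/3793 - 763/786 = -5520871/2981298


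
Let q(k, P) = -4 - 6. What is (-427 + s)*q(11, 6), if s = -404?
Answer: 8310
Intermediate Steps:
q(k, P) = -10
(-427 + s)*q(11, 6) = (-427 - 404)*(-10) = -831*(-10) = 8310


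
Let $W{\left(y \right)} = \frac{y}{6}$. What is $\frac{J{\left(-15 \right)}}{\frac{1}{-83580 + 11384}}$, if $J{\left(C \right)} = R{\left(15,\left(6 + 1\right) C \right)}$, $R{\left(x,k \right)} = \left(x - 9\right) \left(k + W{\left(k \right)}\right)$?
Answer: $53064060$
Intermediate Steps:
$W{\left(y \right)} = \frac{y}{6}$ ($W{\left(y \right)} = y \frac{1}{6} = \frac{y}{6}$)
$R{\left(x,k \right)} = \frac{7 k \left(-9 + x\right)}{6}$ ($R{\left(x,k \right)} = \left(x - 9\right) \left(k + \frac{k}{6}\right) = \left(-9 + x\right) \frac{7 k}{6} = \frac{7 k \left(-9 + x\right)}{6}$)
$J{\left(C \right)} = 49 C$ ($J{\left(C \right)} = \frac{7 \left(6 + 1\right) C \left(-9 + 15\right)}{6} = \frac{7}{6} \cdot 7 C 6 = 49 C$)
$\frac{J{\left(-15 \right)}}{\frac{1}{-83580 + 11384}} = \frac{49 \left(-15\right)}{\frac{1}{-83580 + 11384}} = - \frac{735}{\frac{1}{-72196}} = - \frac{735}{- \frac{1}{72196}} = \left(-735\right) \left(-72196\right) = 53064060$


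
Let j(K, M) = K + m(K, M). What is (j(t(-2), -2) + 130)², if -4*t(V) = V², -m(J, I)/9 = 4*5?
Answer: 2601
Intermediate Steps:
m(J, I) = -180 (m(J, I) = -36*5 = -9*20 = -180)
t(V) = -V²/4
j(K, M) = -180 + K (j(K, M) = K - 180 = -180 + K)
(j(t(-2), -2) + 130)² = ((-180 - ¼*(-2)²) + 130)² = ((-180 - ¼*4) + 130)² = ((-180 - 1) + 130)² = (-181 + 130)² = (-51)² = 2601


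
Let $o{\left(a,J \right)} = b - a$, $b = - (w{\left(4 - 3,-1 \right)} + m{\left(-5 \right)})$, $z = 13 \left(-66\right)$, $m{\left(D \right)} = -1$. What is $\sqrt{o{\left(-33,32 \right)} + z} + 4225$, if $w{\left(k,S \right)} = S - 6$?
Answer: $4225 + i \sqrt{817} \approx 4225.0 + 28.583 i$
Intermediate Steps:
$w{\left(k,S \right)} = -6 + S$ ($w{\left(k,S \right)} = S - 6 = -6 + S$)
$z = -858$
$b = 8$ ($b = - (\left(-6 - 1\right) - 1) = - (-7 - 1) = \left(-1\right) \left(-8\right) = 8$)
$o{\left(a,J \right)} = 8 - a$
$\sqrt{o{\left(-33,32 \right)} + z} + 4225 = \sqrt{\left(8 - -33\right) - 858} + 4225 = \sqrt{\left(8 + 33\right) - 858} + 4225 = \sqrt{41 - 858} + 4225 = \sqrt{-817} + 4225 = i \sqrt{817} + 4225 = 4225 + i \sqrt{817}$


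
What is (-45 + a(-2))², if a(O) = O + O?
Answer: 2401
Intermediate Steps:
a(O) = 2*O
(-45 + a(-2))² = (-45 + 2*(-2))² = (-45 - 4)² = (-49)² = 2401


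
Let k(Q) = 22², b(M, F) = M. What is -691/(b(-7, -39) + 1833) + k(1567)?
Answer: 883093/1826 ≈ 483.62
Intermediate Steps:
k(Q) = 484
-691/(b(-7, -39) + 1833) + k(1567) = -691/(-7 + 1833) + 484 = -691/1826 + 484 = 883093/1826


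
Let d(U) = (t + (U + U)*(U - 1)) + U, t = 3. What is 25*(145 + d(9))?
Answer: 7525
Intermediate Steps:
d(U) = 3 + U + 2*U*(-1 + U) (d(U) = (3 + (U + U)*(U - 1)) + U = (3 + (2*U)*(-1 + U)) + U = (3 + 2*U*(-1 + U)) + U = 3 + U + 2*U*(-1 + U))
25*(145 + d(9)) = 25*(145 + (3 - 1*9 + 2*9**2)) = 25*(145 + (3 - 9 + 2*81)) = 25*(145 + (3 - 9 + 162)) = 25*(145 + 156) = 25*301 = 7525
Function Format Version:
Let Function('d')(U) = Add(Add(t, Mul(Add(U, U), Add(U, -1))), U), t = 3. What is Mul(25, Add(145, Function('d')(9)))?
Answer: 7525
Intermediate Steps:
Function('d')(U) = Add(3, U, Mul(2, U, Add(-1, U))) (Function('d')(U) = Add(Add(3, Mul(Add(U, U), Add(U, -1))), U) = Add(Add(3, Mul(Mul(2, U), Add(-1, U))), U) = Add(Add(3, Mul(2, U, Add(-1, U))), U) = Add(3, U, Mul(2, U, Add(-1, U))))
Mul(25, Add(145, Function('d')(9))) = Mul(25, Add(145, Add(3, Mul(-1, 9), Mul(2, Pow(9, 2))))) = Mul(25, Add(145, Add(3, -9, Mul(2, 81)))) = Mul(25, Add(145, Add(3, -9, 162))) = Mul(25, Add(145, 156)) = Mul(25, 301) = 7525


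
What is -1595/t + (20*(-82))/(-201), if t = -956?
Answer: 1888435/192156 ≈ 9.8276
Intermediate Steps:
-1595/t + (20*(-82))/(-201) = -1595/(-956) + (20*(-82))/(-201) = -1595*(-1/956) - 1640*(-1/201) = 1595/956 + 1640/201 = 1888435/192156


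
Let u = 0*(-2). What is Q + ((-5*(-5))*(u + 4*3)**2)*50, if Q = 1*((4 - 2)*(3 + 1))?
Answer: 180008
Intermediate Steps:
u = 0
Q = 8 (Q = 1*(2*4) = 1*8 = 8)
Q + ((-5*(-5))*(u + 4*3)**2)*50 = 8 + ((-5*(-5))*(0 + 4*3)**2)*50 = 8 + (25*(0 + 12)**2)*50 = 8 + (25*12**2)*50 = 8 + (25*144)*50 = 8 + 3600*50 = 8 + 180000 = 180008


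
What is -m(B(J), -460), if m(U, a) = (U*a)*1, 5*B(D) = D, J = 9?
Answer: 828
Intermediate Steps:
B(D) = D/5
m(U, a) = U*a
-m(B(J), -460) = -(⅕)*9*(-460) = -9*(-460)/5 = -1*(-828) = 828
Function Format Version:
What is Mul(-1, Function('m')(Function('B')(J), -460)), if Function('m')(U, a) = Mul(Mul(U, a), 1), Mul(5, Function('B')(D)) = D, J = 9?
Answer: 828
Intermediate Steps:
Function('B')(D) = Mul(Rational(1, 5), D)
Function('m')(U, a) = Mul(U, a)
Mul(-1, Function('m')(Function('B')(J), -460)) = Mul(-1, Mul(Mul(Rational(1, 5), 9), -460)) = Mul(-1, Mul(Rational(9, 5), -460)) = Mul(-1, -828) = 828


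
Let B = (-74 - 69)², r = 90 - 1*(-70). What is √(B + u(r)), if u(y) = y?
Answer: √20609 ≈ 143.56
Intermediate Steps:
r = 160 (r = 90 + 70 = 160)
B = 20449 (B = (-143)² = 20449)
√(B + u(r)) = √(20449 + 160) = √20609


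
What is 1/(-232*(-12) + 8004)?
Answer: 1/10788 ≈ 9.2696e-5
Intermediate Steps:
1/(-232*(-12) + 8004) = 1/(2784 + 8004) = 1/10788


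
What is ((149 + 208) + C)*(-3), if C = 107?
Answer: -1392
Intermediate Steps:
((149 + 208) + C)*(-3) = ((149 + 208) + 107)*(-3) = (357 + 107)*(-3) = 464*(-3) = -1392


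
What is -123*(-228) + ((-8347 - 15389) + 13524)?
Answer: 17832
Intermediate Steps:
-123*(-228) + ((-8347 - 15389) + 13524) = 28044 + (-23736 + 13524) = 28044 - 10212 = 17832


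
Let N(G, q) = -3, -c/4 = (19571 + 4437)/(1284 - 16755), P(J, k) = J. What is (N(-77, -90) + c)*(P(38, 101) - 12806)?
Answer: -211178464/5157 ≈ -40950.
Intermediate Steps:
c = 96032/15471 (c = -4*(19571 + 4437)/(1284 - 16755) = -96032/(-15471) = -96032*(-1)/15471 = -4*(-24008/15471) = 96032/15471 ≈ 6.2072)
(N(-77, -90) + c)*(P(38, 101) - 12806) = (-3 + 96032/15471)*(38 - 12806) = (49619/15471)*(-12768) = -211178464/5157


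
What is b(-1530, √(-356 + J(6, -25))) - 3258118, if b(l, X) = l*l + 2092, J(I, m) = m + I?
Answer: -915126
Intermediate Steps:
J(I, m) = I + m
b(l, X) = 2092 + l² (b(l, X) = l² + 2092 = 2092 + l²)
b(-1530, √(-356 + J(6, -25))) - 3258118 = (2092 + (-1530)²) - 3258118 = (2092 + 2340900) - 3258118 = 2342992 - 3258118 = -915126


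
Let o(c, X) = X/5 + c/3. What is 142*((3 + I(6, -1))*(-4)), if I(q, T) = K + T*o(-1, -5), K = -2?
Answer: -3976/3 ≈ -1325.3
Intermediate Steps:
o(c, X) = c/3 + X/5 (o(c, X) = X*(⅕) + c*(⅓) = X/5 + c/3 = c/3 + X/5)
I(q, T) = -2 - 4*T/3 (I(q, T) = -2 + T*((⅓)*(-1) + (⅕)*(-5)) = -2 + T*(-⅓ - 1) = -2 + T*(-4/3) = -2 - 4*T/3)
142*((3 + I(6, -1))*(-4)) = 142*((3 + (-2 - 4/3*(-1)))*(-4)) = 142*((3 + (-2 + 4/3))*(-4)) = 142*((3 - ⅔)*(-4)) = 142*((7/3)*(-4)) = 142*(-28/3) = -3976/3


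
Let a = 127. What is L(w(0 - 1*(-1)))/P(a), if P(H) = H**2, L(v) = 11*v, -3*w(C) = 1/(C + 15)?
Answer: -11/774192 ≈ -1.4208e-5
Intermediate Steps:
w(C) = -1/(3*(15 + C)) (w(C) = -1/(3*(C + 15)) = -1/(3*(15 + C)))
L(w(0 - 1*(-1)))/P(a) = (11*(-1/(45 + 3*(0 - 1*(-1)))))/(127**2) = (11*(-1/(45 + 3*(0 + 1))))/16129 = (11*(-1/(45 + 3*1)))*(1/16129) = (11*(-1/(45 + 3)))*(1/16129) = (11*(-1/48))*(1/16129) = -11/48*1/16129 = -11/774192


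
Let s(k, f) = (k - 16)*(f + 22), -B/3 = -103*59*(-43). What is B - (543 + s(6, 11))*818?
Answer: -958167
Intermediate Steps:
B = -783933 (B = -3*(-103*59)*(-43) = -(-18231)*(-43) = -3*261311 = -783933)
s(k, f) = (-16 + k)*(22 + f)
B - (543 + s(6, 11))*818 = -783933 - (543 + (-352 - 16*11 + 22*6 + 11*6))*818 = -783933 - (543 + (-352 - 176 + 132 + 66))*818 = -783933 - (543 - 330)*818 = -783933 - 213*818 = -783933 - 1*174234 = -783933 - 174234 = -958167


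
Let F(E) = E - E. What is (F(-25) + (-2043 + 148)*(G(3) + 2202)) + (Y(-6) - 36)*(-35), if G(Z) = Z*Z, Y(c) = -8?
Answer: -4188305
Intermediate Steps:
F(E) = 0
G(Z) = Z²
(F(-25) + (-2043 + 148)*(G(3) + 2202)) + (Y(-6) - 36)*(-35) = (0 + (-2043 + 148)*(3² + 2202)) + (-8 - 36)*(-35) = (0 - 1895*(9 + 2202)) - 44*(-35) = (0 - 1895*2211) + 1540 = (0 - 4189845) + 1540 = -4189845 + 1540 = -4188305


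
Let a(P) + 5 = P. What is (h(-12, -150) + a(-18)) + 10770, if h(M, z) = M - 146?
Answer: 10589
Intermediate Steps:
a(P) = -5 + P
h(M, z) = -146 + M
(h(-12, -150) + a(-18)) + 10770 = ((-146 - 12) + (-5 - 18)) + 10770 = (-158 - 23) + 10770 = -181 + 10770 = 10589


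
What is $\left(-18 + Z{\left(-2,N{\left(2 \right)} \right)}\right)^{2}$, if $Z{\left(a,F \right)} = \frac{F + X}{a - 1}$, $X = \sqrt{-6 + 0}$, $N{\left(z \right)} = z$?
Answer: $\frac{\left(56 + i \sqrt{6}\right)^{2}}{9} \approx 347.78 + 30.483 i$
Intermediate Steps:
$X = i \sqrt{6}$ ($X = \sqrt{-6} = i \sqrt{6} \approx 2.4495 i$)
$Z{\left(a,F \right)} = \frac{F + i \sqrt{6}}{-1 + a}$ ($Z{\left(a,F \right)} = \frac{F + i \sqrt{6}}{a - 1} = \frac{F + i \sqrt{6}}{-1 + a}$)
$\left(-18 + Z{\left(-2,N{\left(2 \right)} \right)}\right)^{2} = \left(-18 + \frac{2 + i \sqrt{6}}{-1 - 2}\right)^{2} = \left(-18 + \frac{2 + i \sqrt{6}}{-3}\right)^{2} = \left(-18 - \frac{2 + i \sqrt{6}}{3}\right)^{2} = \left(-18 - \left(\frac{2}{3} + \frac{i \sqrt{6}}{3}\right)\right)^{2} = \left(- \frac{56}{3} - \frac{i \sqrt{6}}{3}\right)^{2}$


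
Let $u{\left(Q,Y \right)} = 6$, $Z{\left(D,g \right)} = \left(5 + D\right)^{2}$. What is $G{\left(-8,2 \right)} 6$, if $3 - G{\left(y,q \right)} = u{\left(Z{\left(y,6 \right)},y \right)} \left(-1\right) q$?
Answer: $90$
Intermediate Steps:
$G{\left(y,q \right)} = 3 + 6 q$ ($G{\left(y,q \right)} = 3 - 6 \left(-1\right) q = 3 - - 6 q = 3 + 6 q$)
$G{\left(-8,2 \right)} 6 = \left(3 + 6 \cdot 2\right) 6 = \left(3 + 12\right) 6 = 15 \cdot 6 = 90$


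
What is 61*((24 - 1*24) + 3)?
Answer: 183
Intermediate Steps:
61*((24 - 1*24) + 3) = 61*((24 - 24) + 3) = 61*(0 + 3) = 61*3 = 183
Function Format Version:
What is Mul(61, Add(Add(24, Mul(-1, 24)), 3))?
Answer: 183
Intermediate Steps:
Mul(61, Add(Add(24, Mul(-1, 24)), 3)) = Mul(61, Add(Add(24, -24), 3)) = Mul(61, Add(0, 3)) = Mul(61, 3) = 183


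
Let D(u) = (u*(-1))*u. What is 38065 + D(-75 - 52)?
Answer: 21936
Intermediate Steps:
D(u) = -u² (D(u) = (-u)*u = -u²)
38065 + D(-75 - 52) = 38065 - (-75 - 52)² = 38065 - 1*(-127)² = 38065 - 1*16129 = 38065 - 16129 = 21936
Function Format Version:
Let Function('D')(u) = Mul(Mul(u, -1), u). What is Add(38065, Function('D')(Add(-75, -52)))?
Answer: 21936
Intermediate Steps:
Function('D')(u) = Mul(-1, Pow(u, 2)) (Function('D')(u) = Mul(Mul(-1, u), u) = Mul(-1, Pow(u, 2)))
Add(38065, Function('D')(Add(-75, -52))) = Add(38065, Mul(-1, Pow(Add(-75, -52), 2))) = Add(38065, Mul(-1, Pow(-127, 2))) = Add(38065, Mul(-1, 16129)) = Add(38065, -16129) = 21936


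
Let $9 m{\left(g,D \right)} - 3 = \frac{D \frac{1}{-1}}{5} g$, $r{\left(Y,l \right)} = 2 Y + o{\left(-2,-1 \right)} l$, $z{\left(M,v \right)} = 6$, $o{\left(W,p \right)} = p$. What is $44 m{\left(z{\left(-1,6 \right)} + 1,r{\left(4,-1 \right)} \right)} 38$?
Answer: $- \frac{26752}{15} \approx -1783.5$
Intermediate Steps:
$r{\left(Y,l \right)} = - l + 2 Y$ ($r{\left(Y,l \right)} = 2 Y - l = - l + 2 Y$)
$m{\left(g,D \right)} = \frac{1}{3} - \frac{D g}{45}$ ($m{\left(g,D \right)} = \frac{1}{3} + \frac{\frac{D \frac{1}{-1}}{5} g}{9} = \frac{1}{3} + \frac{D \left(-1\right) \frac{1}{5} g}{9} = \frac{1}{3} + \frac{- D \frac{1}{5} g}{9} = \frac{1}{3} + \frac{- \frac{D}{5} g}{9} = \frac{1}{3} + \frac{\left(- \frac{1}{5}\right) D g}{9} = \frac{1}{3} - \frac{D g}{45}$)
$44 m{\left(z{\left(-1,6 \right)} + 1,r{\left(4,-1 \right)} \right)} 38 = 44 \left(\frac{1}{3} - \frac{\left(\left(-1\right) \left(-1\right) + 2 \cdot 4\right) \left(6 + 1\right)}{45}\right) 38 = 44 \left(\frac{1}{3} - \frac{1}{45} \left(1 + 8\right) 7\right) 38 = 44 \left(\frac{1}{3} - \frac{1}{5} \cdot 7\right) 38 = 44 \left(\frac{1}{3} - \frac{7}{5}\right) 38 = 44 \left(- \frac{16}{15}\right) 38 = \left(- \frac{704}{15}\right) 38 = - \frac{26752}{15}$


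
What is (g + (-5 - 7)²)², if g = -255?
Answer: 12321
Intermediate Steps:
(g + (-5 - 7)²)² = (-255 + (-5 - 7)²)² = (-255 + (-12)²)² = (-255 + 144)² = (-111)² = 12321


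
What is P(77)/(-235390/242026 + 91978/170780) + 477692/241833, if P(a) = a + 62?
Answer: -345209371156312534/1084550678270769 ≈ -318.30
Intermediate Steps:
P(a) = 62 + a
P(77)/(-235390/242026 + 91978/170780) + 477692/241833 = (62 + 77)/(-235390/242026 + 91978/170780) + 477692/241833 = 139/(-235390*1/242026 + 91978*(1/170780)) + 477692*(1/241833) = 139/(-117695/121013 + 45989/85390) + 477692/241833 = 139/(-4484709193/10333300070) + 477692/241833 = 139*(-10333300070/4484709193) + 477692/241833 = -1436328709730/4484709193 + 477692/241833 = -345209371156312534/1084550678270769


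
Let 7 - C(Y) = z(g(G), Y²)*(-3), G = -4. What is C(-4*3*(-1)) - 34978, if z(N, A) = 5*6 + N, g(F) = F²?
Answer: -34833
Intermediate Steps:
z(N, A) = 30 + N
C(Y) = 145 (C(Y) = 7 - (30 + (-4)²)*(-3) = 7 - (30 + 16)*(-3) = 7 - 46*(-3) = 7 - 1*(-138) = 7 + 138 = 145)
C(-4*3*(-1)) - 34978 = 145 - 34978 = -34833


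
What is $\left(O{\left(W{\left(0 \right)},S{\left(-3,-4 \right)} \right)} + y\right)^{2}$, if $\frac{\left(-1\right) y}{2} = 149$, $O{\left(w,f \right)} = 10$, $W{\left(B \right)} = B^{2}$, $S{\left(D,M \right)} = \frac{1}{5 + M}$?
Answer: $82944$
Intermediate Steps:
$y = -298$ ($y = \left(-2\right) 149 = -298$)
$\left(O{\left(W{\left(0 \right)},S{\left(-3,-4 \right)} \right)} + y\right)^{2} = \left(10 - 298\right)^{2} = \left(-288\right)^{2} = 82944$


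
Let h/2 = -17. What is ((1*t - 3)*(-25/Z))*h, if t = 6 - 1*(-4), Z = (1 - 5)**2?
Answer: 2975/8 ≈ 371.88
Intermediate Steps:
h = -34 (h = 2*(-17) = -34)
Z = 16 (Z = (-4)**2 = 16)
t = 10 (t = 6 + 4 = 10)
((1*t - 3)*(-25/Z))*h = ((1*10 - 3)*(-25/16))*(-34) = ((10 - 3)*(-25*1/16))*(-34) = (7*(-25/16))*(-34) = -175/16*(-34) = 2975/8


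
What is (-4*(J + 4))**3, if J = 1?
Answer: -8000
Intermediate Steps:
(-4*(J + 4))**3 = (-4*(1 + 4))**3 = (-4*5)**3 = (-20)**3 = -8000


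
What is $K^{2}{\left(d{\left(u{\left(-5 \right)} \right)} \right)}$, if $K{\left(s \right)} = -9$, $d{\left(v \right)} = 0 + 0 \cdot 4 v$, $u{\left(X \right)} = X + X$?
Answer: $81$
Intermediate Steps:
$u{\left(X \right)} = 2 X$
$d{\left(v \right)} = 0$ ($d{\left(v \right)} = 0 + 0 = 0$)
$K^{2}{\left(d{\left(u{\left(-5 \right)} \right)} \right)} = \left(-9\right)^{2} = 81$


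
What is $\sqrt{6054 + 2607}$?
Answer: $\sqrt{8661} \approx 93.064$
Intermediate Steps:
$\sqrt{6054 + 2607} = \sqrt{8661}$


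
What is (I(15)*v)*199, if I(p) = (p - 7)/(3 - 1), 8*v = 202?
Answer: 20099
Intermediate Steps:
v = 101/4 (v = (1/8)*202 = 101/4 ≈ 25.250)
I(p) = -7/2 + p/2 (I(p) = (-7 + p)/2 = (-7 + p)*(1/2) = -7/2 + p/2)
(I(15)*v)*199 = ((-7/2 + (1/2)*15)*(101/4))*199 = ((-7/2 + 15/2)*(101/4))*199 = (4*(101/4))*199 = 101*199 = 20099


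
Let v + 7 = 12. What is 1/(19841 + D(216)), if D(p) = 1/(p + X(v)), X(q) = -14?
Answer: 202/4007883 ≈ 5.0401e-5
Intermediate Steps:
v = 5 (v = -7 + 12 = 5)
D(p) = 1/(-14 + p) (D(p) = 1/(p - 14) = 1/(-14 + p))
1/(19841 + D(216)) = 1/(19841 + 1/(-14 + 216)) = 1/(19841 + 1/202) = 1/(4007883/202) = 202/4007883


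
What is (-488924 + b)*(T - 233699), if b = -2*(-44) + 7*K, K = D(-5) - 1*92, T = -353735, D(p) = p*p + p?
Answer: 287454953560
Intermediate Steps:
D(p) = p + p² (D(p) = p² + p = p + p²)
K = -72 (K = -5*(1 - 5) - 1*92 = -5*(-4) - 92 = 20 - 92 = -72)
b = -416 (b = -2*(-44) + 7*(-72) = 88 - 504 = -416)
(-488924 + b)*(T - 233699) = (-488924 - 416)*(-353735 - 233699) = -489340*(-587434) = 287454953560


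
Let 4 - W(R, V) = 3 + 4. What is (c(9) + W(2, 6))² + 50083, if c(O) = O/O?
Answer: 50087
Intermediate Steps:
W(R, V) = -3 (W(R, V) = 4 - (3 + 4) = 4 - 1*7 = 4 - 7 = -3)
c(O) = 1
(c(9) + W(2, 6))² + 50083 = (1 - 3)² + 50083 = (-2)² + 50083 = 4 + 50083 = 50087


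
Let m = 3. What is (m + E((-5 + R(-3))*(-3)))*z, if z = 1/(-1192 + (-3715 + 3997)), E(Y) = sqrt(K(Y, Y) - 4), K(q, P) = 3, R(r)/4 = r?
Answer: -3/910 - I/910 ≈ -0.0032967 - 0.0010989*I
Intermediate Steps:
R(r) = 4*r
E(Y) = I (E(Y) = sqrt(3 - 4) = sqrt(-1) = I)
z = -1/910 (z = 1/(-1192 + 282) = 1/(-910) = -1/910 ≈ -0.0010989)
(m + E((-5 + R(-3))*(-3)))*z = (3 + I)*(-1/910) = -3/910 - I/910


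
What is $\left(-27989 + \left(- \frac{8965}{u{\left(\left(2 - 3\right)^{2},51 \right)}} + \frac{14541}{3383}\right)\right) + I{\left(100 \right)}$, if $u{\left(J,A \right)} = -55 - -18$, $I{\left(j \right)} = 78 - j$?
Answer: $- \frac{3475298269}{125171} \approx -27764.0$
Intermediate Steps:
$u{\left(J,A \right)} = -37$ ($u{\left(J,A \right)} = -55 + 18 = -37$)
$\left(-27989 + \left(- \frac{8965}{u{\left(\left(2 - 3\right)^{2},51 \right)}} + \frac{14541}{3383}\right)\right) + I{\left(100 \right)} = \left(-27989 + \left(- \frac{8965}{-37} + \frac{14541}{3383}\right)\right) + \left(78 - 100\right) = \left(-27989 + \left(\left(-8965\right) \left(- \frac{1}{37}\right) + 14541 \cdot \frac{1}{3383}\right)\right) + \left(78 - 100\right) = \left(-27989 + \left(\frac{8965}{37} + \frac{14541}{3383}\right)\right) - 22 = \left(-27989 + \frac{30866612}{125171}\right) - 22 = - \frac{3472544507}{125171} - 22 = - \frac{3475298269}{125171}$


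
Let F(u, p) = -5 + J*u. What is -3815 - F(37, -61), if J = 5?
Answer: -3995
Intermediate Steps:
F(u, p) = -5 + 5*u
-3815 - F(37, -61) = -3815 - (-5 + 5*37) = -3815 - (-5 + 185) = -3815 - 1*180 = -3815 - 180 = -3995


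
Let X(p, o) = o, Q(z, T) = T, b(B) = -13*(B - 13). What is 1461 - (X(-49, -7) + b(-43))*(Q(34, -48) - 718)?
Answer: 553747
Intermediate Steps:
b(B) = 169 - 13*B (b(B) = -13*(-13 + B) = 169 - 13*B)
1461 - (X(-49, -7) + b(-43))*(Q(34, -48) - 718) = 1461 - (-7 + (169 - 13*(-43)))*(-48 - 718) = 1461 - (-7 + (169 + 559))*(-766) = 1461 - (-7 + 728)*(-766) = 1461 - 721*(-766) = 1461 - 1*(-552286) = 1461 + 552286 = 553747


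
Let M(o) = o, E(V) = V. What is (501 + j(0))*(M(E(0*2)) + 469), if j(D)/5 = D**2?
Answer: 234969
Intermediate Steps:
j(D) = 5*D**2
(501 + j(0))*(M(E(0*2)) + 469) = (501 + 5*0**2)*(0*2 + 469) = (501 + 5*0)*(0 + 469) = (501 + 0)*469 = 501*469 = 234969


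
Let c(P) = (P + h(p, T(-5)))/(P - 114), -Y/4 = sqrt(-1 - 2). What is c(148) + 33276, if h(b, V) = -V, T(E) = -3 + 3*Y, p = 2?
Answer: 1131535/34 + 6*I*sqrt(3)/17 ≈ 33280.0 + 0.61131*I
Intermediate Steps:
Y = -4*I*sqrt(3) (Y = -4*sqrt(-1 - 2) = -4*I*sqrt(3) ≈ -6.9282*I)
T(E) = -3 - 12*I*sqrt(3) (T(E) = -3 + 3*(-4*I*sqrt(3)) = -3 - 12*I*sqrt(3))
c(P) = (3 + P + 12*I*sqrt(3))/(-114 + P) (c(P) = (P - (-3 - 12*I*sqrt(3)))/(P - 114) = (P + (3 + 12*I*sqrt(3)))/(-114 + P) = (3 + P + 12*I*sqrt(3))/(-114 + P))
c(148) + 33276 = (3 + 148 + 12*I*sqrt(3))/(-114 + 148) + 33276 = (151 + 12*I*sqrt(3))/34 + 33276 = (151/34 + 6*I*sqrt(3)/17) + 33276 = 1131535/34 + 6*I*sqrt(3)/17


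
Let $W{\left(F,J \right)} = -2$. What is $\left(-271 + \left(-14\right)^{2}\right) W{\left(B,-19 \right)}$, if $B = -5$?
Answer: $150$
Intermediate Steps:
$\left(-271 + \left(-14\right)^{2}\right) W{\left(B,-19 \right)} = \left(-271 + \left(-14\right)^{2}\right) \left(-2\right) = \left(-271 + 196\right) \left(-2\right) = \left(-75\right) \left(-2\right) = 150$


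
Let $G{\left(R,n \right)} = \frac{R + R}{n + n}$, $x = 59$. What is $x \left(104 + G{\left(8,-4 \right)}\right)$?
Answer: $6018$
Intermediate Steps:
$G{\left(R,n \right)} = \frac{R}{n}$ ($G{\left(R,n \right)} = \frac{2 R}{2 n} = 2 R \frac{1}{2 n} = \frac{R}{n}$)
$x \left(104 + G{\left(8,-4 \right)}\right) = 59 \left(104 + \frac{8}{-4}\right) = 59 \left(104 + 8 \left(- \frac{1}{4}\right)\right) = 59 \left(104 - 2\right) = 59 \cdot 102 = 6018$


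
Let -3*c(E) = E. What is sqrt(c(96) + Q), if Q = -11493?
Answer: 5*I*sqrt(461) ≈ 107.35*I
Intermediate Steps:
c(E) = -E/3
sqrt(c(96) + Q) = sqrt(-1/3*96 - 11493) = sqrt(-32 - 11493) = sqrt(-11525) = 5*I*sqrt(461)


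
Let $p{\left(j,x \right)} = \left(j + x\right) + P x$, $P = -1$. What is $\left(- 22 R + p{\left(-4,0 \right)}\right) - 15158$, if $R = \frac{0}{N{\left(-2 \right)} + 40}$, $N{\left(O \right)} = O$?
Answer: $-15162$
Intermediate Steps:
$p{\left(j,x \right)} = j$ ($p{\left(j,x \right)} = \left(j + x\right) - x = j$)
$R = 0$ ($R = \frac{0}{-2 + 40} = \frac{0}{38} = 0 \cdot \frac{1}{38} = 0$)
$\left(- 22 R + p{\left(-4,0 \right)}\right) - 15158 = \left(\left(-22\right) 0 - 4\right) - 15158 = \left(0 - 4\right) - 15158 = -4 - 15158 = -15162$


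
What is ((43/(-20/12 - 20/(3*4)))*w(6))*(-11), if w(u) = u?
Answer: 4257/5 ≈ 851.40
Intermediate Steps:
((43/(-20/12 - 20/(3*4)))*w(6))*(-11) = ((43/(-20/12 - 20/(3*4)))*6)*(-11) = ((43/(-20*1/12 - 20/12))*6)*(-11) = ((43/(-5/3 - 20*1/12))*6)*(-11) = ((43/(-5/3 - 5/3))*6)*(-11) = ((43/(-10/3))*6)*(-11) = ((43*(-3/10))*6)*(-11) = -129/10*6*(-11) = -387/5*(-11) = 4257/5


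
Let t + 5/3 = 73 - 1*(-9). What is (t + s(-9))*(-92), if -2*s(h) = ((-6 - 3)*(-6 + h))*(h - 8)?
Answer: -338882/3 ≈ -1.1296e+5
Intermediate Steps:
s(h) = -(-8 + h)*(54 - 9*h)/2 (s(h) = -(-6 - 3)*(-6 + h)*(h - 8)/2 = -(-9*(-6 + h))*(-8 + h)/2 = -(54 - 9*h)*(-8 + h)/2 = -(-8 + h)*(54 - 9*h)/2)
t = 241/3 (t = -5/3 + (73 - 1*(-9)) = -5/3 + (73 + 9) = -5/3 + 82 = 241/3 ≈ 80.333)
(t + s(-9))*(-92) = (241/3 + (216 - 63*(-9) + (9/2)*(-9)**2))*(-92) = (241/3 + (216 + 567 + (9/2)*81))*(-92) = (241/3 + (216 + 567 + 729/2))*(-92) = (241/3 + 2295/2)*(-92) = (7367/6)*(-92) = -338882/3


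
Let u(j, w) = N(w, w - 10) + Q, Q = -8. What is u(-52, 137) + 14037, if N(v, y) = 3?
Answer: 14032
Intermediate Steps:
u(j, w) = -5 (u(j, w) = 3 - 8 = -5)
u(-52, 137) + 14037 = -5 + 14037 = 14032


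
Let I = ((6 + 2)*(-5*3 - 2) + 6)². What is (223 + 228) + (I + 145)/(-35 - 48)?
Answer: 20388/83 ≈ 245.64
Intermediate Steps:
I = 16900 (I = (8*(-15 - 2) + 6)² = (8*(-17) + 6)² = (-136 + 6)² = (-130)² = 16900)
(223 + 228) + (I + 145)/(-35 - 48) = (223 + 228) + (16900 + 145)/(-35 - 48) = 451 + 17045/(-83) = 451 + 17045*(-1/83) = 451 - 17045/83 = 20388/83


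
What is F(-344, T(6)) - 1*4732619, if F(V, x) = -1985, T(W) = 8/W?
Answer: -4734604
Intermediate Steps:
F(-344, T(6)) - 1*4732619 = -1985 - 1*4732619 = -1985 - 4732619 = -4734604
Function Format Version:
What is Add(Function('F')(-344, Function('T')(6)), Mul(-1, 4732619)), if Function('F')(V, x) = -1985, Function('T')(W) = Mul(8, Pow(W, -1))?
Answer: -4734604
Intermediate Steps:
Add(Function('F')(-344, Function('T')(6)), Mul(-1, 4732619)) = Add(-1985, Mul(-1, 4732619)) = Add(-1985, -4732619) = -4734604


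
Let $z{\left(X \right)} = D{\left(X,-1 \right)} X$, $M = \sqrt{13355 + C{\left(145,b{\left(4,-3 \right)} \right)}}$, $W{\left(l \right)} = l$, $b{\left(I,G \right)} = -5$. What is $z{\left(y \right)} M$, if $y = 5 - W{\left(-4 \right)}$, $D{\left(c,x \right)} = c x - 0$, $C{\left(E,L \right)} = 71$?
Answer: $- 567 \sqrt{274} \approx -9385.5$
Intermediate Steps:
$D{\left(c,x \right)} = c x$ ($D{\left(c,x \right)} = c x + 0 = c x$)
$M = 7 \sqrt{274}$ ($M = \sqrt{13355 + 71} = \sqrt{13426} = 7 \sqrt{274} \approx 115.87$)
$y = 9$ ($y = 5 - -4 = 5 + 4 = 9$)
$z{\left(X \right)} = - X^{2}$ ($z{\left(X \right)} = X \left(-1\right) X = - X X = - X^{2}$)
$z{\left(y \right)} M = - 9^{2} \cdot 7 \sqrt{274} = \left(-1\right) 81 \cdot 7 \sqrt{274} = - 81 \cdot 7 \sqrt{274} = - 567 \sqrt{274}$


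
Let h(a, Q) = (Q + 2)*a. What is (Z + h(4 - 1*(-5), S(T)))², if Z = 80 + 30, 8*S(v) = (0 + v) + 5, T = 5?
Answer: 310249/16 ≈ 19391.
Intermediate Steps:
S(v) = 5/8 + v/8 (S(v) = ((0 + v) + 5)/8 = (v + 5)/8 = (5 + v)/8 = 5/8 + v/8)
h(a, Q) = a*(2 + Q) (h(a, Q) = (2 + Q)*a = a*(2 + Q))
Z = 110
(Z + h(4 - 1*(-5), S(T)))² = (110 + (4 - 1*(-5))*(2 + (5/8 + (⅛)*5)))² = (110 + (4 + 5)*(2 + (5/8 + 5/8)))² = (110 + 9*(2 + 5/4))² = (110 + 9*(13/4))² = (110 + 117/4)² = (557/4)² = 310249/16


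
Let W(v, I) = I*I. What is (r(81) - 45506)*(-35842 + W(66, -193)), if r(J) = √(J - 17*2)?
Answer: -64026942 + 1407*√47 ≈ -6.4017e+7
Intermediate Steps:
W(v, I) = I²
r(J) = √(-34 + J) (r(J) = √(J - 34) = √(-34 + J))
(r(81) - 45506)*(-35842 + W(66, -193)) = (√(-34 + 81) - 45506)*(-35842 + (-193)²) = (√47 - 45506)*(-35842 + 37249) = (-45506 + √47)*1407 = -64026942 + 1407*√47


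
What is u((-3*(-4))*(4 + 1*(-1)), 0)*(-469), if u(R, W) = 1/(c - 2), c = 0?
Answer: 469/2 ≈ 234.50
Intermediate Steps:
u(R, W) = -1/2 (u(R, W) = 1/(0 - 2) = 1/(-2) = -1/2)
u((-3*(-4))*(4 + 1*(-1)), 0)*(-469) = -1/2*(-469) = 469/2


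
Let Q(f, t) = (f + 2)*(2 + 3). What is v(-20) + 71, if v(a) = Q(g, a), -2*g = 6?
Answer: 66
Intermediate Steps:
g = -3 (g = -1/2*6 = -3)
Q(f, t) = 10 + 5*f (Q(f, t) = (2 + f)*5 = 10 + 5*f)
v(a) = -5 (v(a) = 10 + 5*(-3) = 10 - 15 = -5)
v(-20) + 71 = -5 + 71 = 66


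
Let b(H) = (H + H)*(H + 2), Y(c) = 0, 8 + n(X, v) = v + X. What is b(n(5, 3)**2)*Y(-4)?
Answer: 0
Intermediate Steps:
n(X, v) = -8 + X + v (n(X, v) = -8 + (v + X) = -8 + (X + v) = -8 + X + v)
b(H) = 2*H*(2 + H) (b(H) = (2*H)*(2 + H) = 2*H*(2 + H))
b(n(5, 3)**2)*Y(-4) = (2*(-8 + 5 + 3)**2*(2 + (-8 + 5 + 3)**2))*0 = (2*0**2*(2 + 0**2))*0 = (2*0*(2 + 0))*0 = (2*0*2)*0 = 0*0 = 0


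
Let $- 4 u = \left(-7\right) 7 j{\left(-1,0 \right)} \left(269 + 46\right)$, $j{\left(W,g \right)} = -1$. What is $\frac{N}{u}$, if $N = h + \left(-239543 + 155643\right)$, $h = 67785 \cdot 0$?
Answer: $\frac{67120}{3087} \approx 21.743$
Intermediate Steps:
$h = 0$
$u = - \frac{15435}{4}$ ($u = - \frac{\left(-7\right) 7 \left(-1\right) \left(269 + 46\right)}{4} = - \frac{\left(-49\right) \left(-1\right) 315}{4} = - \frac{49 \cdot 315}{4} = \left(- \frac{1}{4}\right) 15435 = - \frac{15435}{4} \approx -3858.8$)
$N = -83900$ ($N = 0 + \left(-239543 + 155643\right) = 0 - 83900 = -83900$)
$\frac{N}{u} = - \frac{83900}{- \frac{15435}{4}} = \left(-83900\right) \left(- \frac{4}{15435}\right) = \frac{67120}{3087}$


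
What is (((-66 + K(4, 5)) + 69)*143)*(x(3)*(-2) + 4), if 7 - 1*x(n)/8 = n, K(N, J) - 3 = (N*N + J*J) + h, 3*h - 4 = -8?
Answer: -391820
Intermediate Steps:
h = -4/3 (h = 4/3 + (⅓)*(-8) = 4/3 - 8/3 = -4/3 ≈ -1.3333)
K(N, J) = 5/3 + J² + N² (K(N, J) = 3 + ((N*N + J*J) - 4/3) = 3 + ((N² + J²) - 4/3) = 3 + ((J² + N²) - 4/3) = 3 + (-4/3 + J² + N²) = 5/3 + J² + N²)
x(n) = 56 - 8*n
(((-66 + K(4, 5)) + 69)*143)*(x(3)*(-2) + 4) = (((-66 + (5/3 + 5² + 4²)) + 69)*143)*((56 - 8*3)*(-2) + 4) = (((-66 + (5/3 + 25 + 16)) + 69)*143)*((56 - 24)*(-2) + 4) = (((-66 + 128/3) + 69)*143)*(32*(-2) + 4) = ((-70/3 + 69)*143)*(-64 + 4) = ((137/3)*143)*(-60) = (19591/3)*(-60) = -391820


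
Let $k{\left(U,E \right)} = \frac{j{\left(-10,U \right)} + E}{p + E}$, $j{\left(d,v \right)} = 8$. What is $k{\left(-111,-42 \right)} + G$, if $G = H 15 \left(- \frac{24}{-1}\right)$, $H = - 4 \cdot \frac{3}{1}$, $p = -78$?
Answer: $- \frac{259183}{60} \approx -4319.7$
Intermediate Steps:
$k{\left(U,E \right)} = \frac{8 + E}{-78 + E}$
$H = -12$ ($H = - 4 \cdot 3 \cdot 1 = \left(-4\right) 3 = -12$)
$G = -4320$ ($G = \left(-12\right) 15 \left(- \frac{24}{-1}\right) = - 180 \left(\left(-24\right) \left(-1\right)\right) = \left(-180\right) 24 = -4320$)
$k{\left(-111,-42 \right)} + G = \frac{8 - 42}{-78 - 42} - 4320 = \frac{1}{-120} \left(-34\right) - 4320 = \left(- \frac{1}{120}\right) \left(-34\right) - 4320 = \frac{17}{60} - 4320 = - \frac{259183}{60}$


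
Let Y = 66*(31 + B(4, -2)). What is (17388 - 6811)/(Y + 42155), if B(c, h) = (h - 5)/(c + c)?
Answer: 42308/176573 ≈ 0.23961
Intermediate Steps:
B(c, h) = (-5 + h)/(2*c) (B(c, h) = (-5 + h)/((2*c)) = (-5 + h)*(1/(2*c)) = (-5 + h)/(2*c))
Y = 7953/4 (Y = 66*(31 + (½)*(-5 - 2)/4) = 66*(31 + (½)*(¼)*(-7)) = 66*(31 - 7/8) = 66*(241/8) = 7953/4 ≈ 1988.3)
(17388 - 6811)/(Y + 42155) = (17388 - 6811)/(7953/4 + 42155) = 10577/(176573/4) = 10577*(4/176573) = 42308/176573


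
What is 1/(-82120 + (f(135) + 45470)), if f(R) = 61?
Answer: -1/36589 ≈ -2.7331e-5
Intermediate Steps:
1/(-82120 + (f(135) + 45470)) = 1/(-82120 + (61 + 45470)) = 1/(-82120 + 45531) = 1/(-36589) = -1/36589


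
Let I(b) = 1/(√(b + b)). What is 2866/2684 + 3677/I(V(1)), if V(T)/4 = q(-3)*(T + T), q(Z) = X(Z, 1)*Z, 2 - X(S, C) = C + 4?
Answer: 59215841/1342 ≈ 44125.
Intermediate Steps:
X(S, C) = -2 - C (X(S, C) = 2 - (C + 4) = 2 - (4 + C) = 2 + (-4 - C) = -2 - C)
q(Z) = -3*Z (q(Z) = (-2 - 1*1)*Z = (-2 - 1)*Z = -3*Z)
V(T) = 72*T (V(T) = 4*((-3*(-3))*(T + T)) = 4*(9*(2*T)) = 4*(18*T) = 72*T)
I(b) = √2/(2*√b) (I(b) = 1/(√(2*b)) = 1/(√2*√b) = √2/(2*√b))
2866/2684 + 3677/I(V(1)) = 2866/2684 + 3677/((√2/(2*√(72*1)))) = 2866*(1/2684) + 3677/((√2/(2*√72))) = 1433/1342 + 3677/((√2*(√2/12)/2)) = 1433/1342 + 3677/(1/12) = 1433/1342 + 3677*12 = 1433/1342 + 44124 = 59215841/1342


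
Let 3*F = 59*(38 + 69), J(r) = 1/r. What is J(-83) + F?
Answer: 523976/249 ≈ 2104.3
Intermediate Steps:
F = 6313/3 (F = (59*(38 + 69))/3 = (59*107)/3 = (⅓)*6313 = 6313/3 ≈ 2104.3)
J(-83) + F = 1/(-83) + 6313/3 = -1/83 + 6313/3 = 523976/249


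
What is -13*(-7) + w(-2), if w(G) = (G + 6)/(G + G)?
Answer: 90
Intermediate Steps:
w(G) = (6 + G)/(2*G) (w(G) = (6 + G)/((2*G)) = (6 + G)*(1/(2*G)) = (6 + G)/(2*G))
-13*(-7) + w(-2) = -13*(-7) + (½)*(6 - 2)/(-2) = 91 + (½)*(-½)*4 = 91 - 1 = 90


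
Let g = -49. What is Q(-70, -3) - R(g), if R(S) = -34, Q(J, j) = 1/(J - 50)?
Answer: 4079/120 ≈ 33.992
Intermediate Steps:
Q(J, j) = 1/(-50 + J)
Q(-70, -3) - R(g) = 1/(-50 - 70) - 1*(-34) = 1/(-120) + 34 = -1/120 + 34 = 4079/120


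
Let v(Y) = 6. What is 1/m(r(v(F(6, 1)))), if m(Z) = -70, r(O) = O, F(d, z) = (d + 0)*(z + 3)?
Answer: -1/70 ≈ -0.014286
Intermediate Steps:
F(d, z) = d*(3 + z)
1/m(r(v(F(6, 1)))) = 1/(-70) = -1/70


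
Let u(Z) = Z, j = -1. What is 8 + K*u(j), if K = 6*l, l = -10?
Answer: 68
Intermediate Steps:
K = -60 (K = 6*(-10) = -60)
8 + K*u(j) = 8 - 60*(-1) = 8 + 60 = 68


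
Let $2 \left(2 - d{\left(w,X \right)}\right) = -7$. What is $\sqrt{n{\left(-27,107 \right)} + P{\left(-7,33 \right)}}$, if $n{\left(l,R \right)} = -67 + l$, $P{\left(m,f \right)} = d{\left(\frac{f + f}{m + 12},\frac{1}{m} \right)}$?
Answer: $\frac{i \sqrt{354}}{2} \approx 9.4074 i$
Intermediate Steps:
$d{\left(w,X \right)} = \frac{11}{2}$ ($d{\left(w,X \right)} = 2 - - \frac{7}{2} = 2 + \frac{7}{2} = \frac{11}{2}$)
$P{\left(m,f \right)} = \frac{11}{2}$
$\sqrt{n{\left(-27,107 \right)} + P{\left(-7,33 \right)}} = \sqrt{\left(-67 - 27\right) + \frac{11}{2}} = \sqrt{-94 + \frac{11}{2}} = \sqrt{- \frac{177}{2}} = \frac{i \sqrt{354}}{2}$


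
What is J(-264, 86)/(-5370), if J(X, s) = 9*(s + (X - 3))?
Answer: 543/1790 ≈ 0.30335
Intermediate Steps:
J(X, s) = -27 + 9*X + 9*s (J(X, s) = 9*(s + (-3 + X)) = 9*(-3 + X + s) = -27 + 9*X + 9*s)
J(-264, 86)/(-5370) = (-27 + 9*(-264) + 9*86)/(-5370) = (-27 - 2376 + 774)*(-1/5370) = -1629*(-1/5370) = 543/1790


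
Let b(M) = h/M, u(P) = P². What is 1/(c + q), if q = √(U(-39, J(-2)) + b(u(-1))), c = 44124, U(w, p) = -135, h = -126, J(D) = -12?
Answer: 14708/648975879 - I*√29/648975879 ≈ 2.2663e-5 - 8.2979e-9*I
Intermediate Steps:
b(M) = -126/M
q = 3*I*√29 (q = √(-135 - 126/((-1)²)) = √(-135 - 126/1) = √(-135 - 126*1) = √(-135 - 126) = √(-261) = 3*I*√29 ≈ 16.155*I)
1/(c + q) = 1/(44124 + 3*I*√29)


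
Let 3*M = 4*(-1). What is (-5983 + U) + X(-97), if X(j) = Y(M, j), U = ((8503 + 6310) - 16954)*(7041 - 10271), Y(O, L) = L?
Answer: 6909350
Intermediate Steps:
M = -4/3 (M = (4*(-1))/3 = (⅓)*(-4) = -4/3 ≈ -1.3333)
U = 6915430 (U = (14813 - 16954)*(-3230) = -2141*(-3230) = 6915430)
X(j) = j
(-5983 + U) + X(-97) = (-5983 + 6915430) - 97 = 6909447 - 97 = 6909350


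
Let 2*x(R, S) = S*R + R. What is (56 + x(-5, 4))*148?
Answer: 6438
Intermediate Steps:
x(R, S) = R/2 + R*S/2 (x(R, S) = (S*R + R)/2 = (R*S + R)/2 = (R + R*S)/2 = R/2 + R*S/2)
(56 + x(-5, 4))*148 = (56 + (½)*(-5)*(1 + 4))*148 = (56 + (½)*(-5)*5)*148 = (56 - 25/2)*148 = (87/2)*148 = 6438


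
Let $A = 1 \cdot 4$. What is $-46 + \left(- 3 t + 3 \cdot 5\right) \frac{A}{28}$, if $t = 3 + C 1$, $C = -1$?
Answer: $- \frac{313}{7} \approx -44.714$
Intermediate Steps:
$A = 4$
$t = 2$ ($t = 3 - 1 = 2$)
$-46 + \left(- 3 t + 3 \cdot 5\right) \frac{A}{28} = -46 + \left(\left(-3\right) 2 + 3 \cdot 5\right) \frac{4}{28} = -46 + \left(-6 + 15\right) 4 \cdot \frac{1}{28} = -46 + 9 \cdot \frac{1}{7} = -46 + \frac{9}{7} = - \frac{313}{7}$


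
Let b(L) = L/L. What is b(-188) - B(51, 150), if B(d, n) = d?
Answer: -50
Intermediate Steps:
b(L) = 1
b(-188) - B(51, 150) = 1 - 1*51 = 1 - 51 = -50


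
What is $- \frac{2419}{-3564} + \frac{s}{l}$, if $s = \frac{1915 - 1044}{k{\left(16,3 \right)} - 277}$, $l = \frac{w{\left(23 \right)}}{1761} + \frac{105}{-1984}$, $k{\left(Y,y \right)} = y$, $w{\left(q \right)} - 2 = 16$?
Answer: $\frac{55275596993}{735819876} \approx 75.121$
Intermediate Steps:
$w{\left(q \right)} = 18$ ($w{\left(q \right)} = 2 + 16 = 18$)
$l = - \frac{49731}{1164608}$ ($l = \frac{18}{1761} + \frac{105}{-1984} = 18 \cdot \frac{1}{1761} + 105 \left(- \frac{1}{1984}\right) = \frac{6}{587} - \frac{105}{1984} = - \frac{49731}{1164608} \approx -0.042702$)
$s = - \frac{871}{274}$ ($s = \frac{1915 - 1044}{3 - 277} = \frac{871}{-274} = 871 \left(- \frac{1}{274}\right) = - \frac{871}{274} \approx -3.1788$)
$- \frac{2419}{-3564} + \frac{s}{l} = - \frac{2419}{-3564} - \frac{871}{274 \left(- \frac{49731}{1164608}\right)} = \left(-2419\right) \left(- \frac{1}{3564}\right) - - \frac{507186784}{6813147} = \frac{2419}{3564} + \frac{507186784}{6813147} = \frac{55275596993}{735819876}$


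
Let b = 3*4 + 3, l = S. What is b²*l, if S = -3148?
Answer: -708300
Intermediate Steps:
l = -3148
b = 15 (b = 12 + 3 = 15)
b²*l = 15²*(-3148) = 225*(-3148) = -708300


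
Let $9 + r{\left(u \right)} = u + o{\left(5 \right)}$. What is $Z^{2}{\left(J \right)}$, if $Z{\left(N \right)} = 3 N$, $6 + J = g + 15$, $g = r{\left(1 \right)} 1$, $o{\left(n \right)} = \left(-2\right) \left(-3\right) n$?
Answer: $8649$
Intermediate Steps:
$o{\left(n \right)} = 6 n$
$r{\left(u \right)} = 21 + u$ ($r{\left(u \right)} = -9 + \left(u + 6 \cdot 5\right) = -9 + \left(u + 30\right) = -9 + \left(30 + u\right) = 21 + u$)
$g = 22$ ($g = \left(21 + 1\right) 1 = 22 \cdot 1 = 22$)
$J = 31$ ($J = -6 + \left(22 + 15\right) = -6 + 37 = 31$)
$Z^{2}{\left(J \right)} = \left(3 \cdot 31\right)^{2} = 93^{2} = 8649$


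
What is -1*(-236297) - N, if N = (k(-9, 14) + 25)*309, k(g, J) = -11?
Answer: 231971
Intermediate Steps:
N = 4326 (N = (-11 + 25)*309 = 14*309 = 4326)
-1*(-236297) - N = -1*(-236297) - 1*4326 = 236297 - 4326 = 231971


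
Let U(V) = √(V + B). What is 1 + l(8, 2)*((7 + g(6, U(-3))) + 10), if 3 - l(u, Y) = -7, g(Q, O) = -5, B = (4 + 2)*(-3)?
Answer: 121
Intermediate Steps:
B = -18 (B = 6*(-3) = -18)
U(V) = √(-18 + V) (U(V) = √(V - 18) = √(-18 + V))
l(u, Y) = 10 (l(u, Y) = 3 - 1*(-7) = 3 + 7 = 10)
1 + l(8, 2)*((7 + g(6, U(-3))) + 10) = 1 + 10*((7 - 5) + 10) = 1 + 10*(2 + 10) = 1 + 10*12 = 1 + 120 = 121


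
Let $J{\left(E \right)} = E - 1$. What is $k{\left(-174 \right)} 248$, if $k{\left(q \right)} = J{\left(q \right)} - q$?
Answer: $-248$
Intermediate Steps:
$J{\left(E \right)} = -1 + E$
$k{\left(q \right)} = -1$ ($k{\left(q \right)} = \left(-1 + q\right) - q = -1$)
$k{\left(-174 \right)} 248 = \left(-1\right) 248 = -248$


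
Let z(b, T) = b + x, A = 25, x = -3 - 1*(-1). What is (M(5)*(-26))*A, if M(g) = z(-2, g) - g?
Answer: 5850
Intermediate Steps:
x = -2 (x = -3 + 1 = -2)
z(b, T) = -2 + b (z(b, T) = b - 2 = -2 + b)
M(g) = -4 - g (M(g) = (-2 - 2) - g = -4 - g)
(M(5)*(-26))*A = ((-4 - 1*5)*(-26))*25 = ((-4 - 5)*(-26))*25 = -9*(-26)*25 = 234*25 = 5850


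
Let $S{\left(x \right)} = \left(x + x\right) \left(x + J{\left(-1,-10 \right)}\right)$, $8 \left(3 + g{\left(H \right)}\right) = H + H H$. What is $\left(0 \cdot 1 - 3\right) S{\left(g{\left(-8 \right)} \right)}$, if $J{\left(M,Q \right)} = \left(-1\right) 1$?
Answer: $-72$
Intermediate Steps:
$J{\left(M,Q \right)} = -1$
$g{\left(H \right)} = -3 + \frac{H}{8} + \frac{H^{2}}{8}$ ($g{\left(H \right)} = -3 + \frac{H + H H}{8} = -3 + \frac{H + H^{2}}{8} = -3 + \left(\frac{H}{8} + \frac{H^{2}}{8}\right) = -3 + \frac{H}{8} + \frac{H^{2}}{8}$)
$S{\left(x \right)} = 2 x \left(-1 + x\right)$ ($S{\left(x \right)} = \left(x + x\right) \left(x - 1\right) = 2 x \left(-1 + x\right)$)
$\left(0 \cdot 1 - 3\right) S{\left(g{\left(-8 \right)} \right)} = \left(0 \cdot 1 - 3\right) 2 \left(-3 + \frac{1}{8} \left(-8\right) + \frac{\left(-8\right)^{2}}{8}\right) \left(-1 + \left(-3 + \frac{1}{8} \left(-8\right) + \frac{\left(-8\right)^{2}}{8}\right)\right) = \left(0 - 3\right) 2 \left(-3 - 1 + \frac{1}{8} \cdot 64\right) \left(-1 - -4\right) = - 3 \cdot 2 \left(-3 - 1 + 8\right) \left(-1 - -4\right) = - 3 \cdot 2 \cdot 4 \left(-1 + 4\right) = - 3 \cdot 2 \cdot 4 \cdot 3 = \left(-3\right) 24 = -72$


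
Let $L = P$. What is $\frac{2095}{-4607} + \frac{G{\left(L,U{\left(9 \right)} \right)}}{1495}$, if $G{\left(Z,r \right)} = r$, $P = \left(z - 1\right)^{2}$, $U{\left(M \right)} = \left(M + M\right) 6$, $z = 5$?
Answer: $- \frac{2634469}{6887465} \approx -0.3825$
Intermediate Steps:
$U{\left(M \right)} = 12 M$ ($U{\left(M \right)} = 2 M 6 = 12 M$)
$P = 16$ ($P = \left(5 - 1\right)^{2} = 4^{2} = 16$)
$L = 16$
$\frac{2095}{-4607} + \frac{G{\left(L,U{\left(9 \right)} \right)}}{1495} = \frac{2095}{-4607} + \frac{12 \cdot 9}{1495} = 2095 \left(- \frac{1}{4607}\right) + 108 \cdot \frac{1}{1495} = - \frac{2095}{4607} + \frac{108}{1495} = - \frac{2634469}{6887465}$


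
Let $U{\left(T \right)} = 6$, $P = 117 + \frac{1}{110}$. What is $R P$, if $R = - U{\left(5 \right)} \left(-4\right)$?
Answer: $\frac{154452}{55} \approx 2808.2$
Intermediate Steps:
$P = \frac{12871}{110}$ ($P = 117 + \frac{1}{110} = \frac{12871}{110} \approx 117.01$)
$R = 24$ ($R = - 6 \left(-4\right) = \left(-1\right) \left(-24\right) = 24$)
$R P = 24 \cdot \frac{12871}{110} = \frac{154452}{55}$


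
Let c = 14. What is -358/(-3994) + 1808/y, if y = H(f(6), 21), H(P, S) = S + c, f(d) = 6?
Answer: 3616841/69895 ≈ 51.747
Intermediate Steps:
H(P, S) = 14 + S (H(P, S) = S + 14 = 14 + S)
y = 35 (y = 14 + 21 = 35)
-358/(-3994) + 1808/y = -358/(-3994) + 1808/35 = -358*(-1/3994) + 1808*(1/35) = 179/1997 + 1808/35 = 3616841/69895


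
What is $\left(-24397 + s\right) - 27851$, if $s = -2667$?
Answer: $-54915$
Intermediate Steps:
$\left(-24397 + s\right) - 27851 = \left(-24397 - 2667\right) - 27851 = -27064 - 27851 = -54915$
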